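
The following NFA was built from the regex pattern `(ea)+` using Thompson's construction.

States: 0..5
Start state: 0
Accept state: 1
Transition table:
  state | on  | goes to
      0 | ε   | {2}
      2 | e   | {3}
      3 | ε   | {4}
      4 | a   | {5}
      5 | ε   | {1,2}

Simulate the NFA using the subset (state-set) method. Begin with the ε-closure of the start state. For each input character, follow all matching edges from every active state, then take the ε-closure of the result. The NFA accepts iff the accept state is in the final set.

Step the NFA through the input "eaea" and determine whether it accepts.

initial (ε-close {0}): {0,2}
'e' @ 1: {3,4}
'a' @ 2: {1,2,5}  (accept∈set)
'e' @ 3: {3,4}
'a' @ 4: {1,2,5}  (accept∈set)
after full input: {1,2,5}  (accept=1 in)

Answer: ACCEPT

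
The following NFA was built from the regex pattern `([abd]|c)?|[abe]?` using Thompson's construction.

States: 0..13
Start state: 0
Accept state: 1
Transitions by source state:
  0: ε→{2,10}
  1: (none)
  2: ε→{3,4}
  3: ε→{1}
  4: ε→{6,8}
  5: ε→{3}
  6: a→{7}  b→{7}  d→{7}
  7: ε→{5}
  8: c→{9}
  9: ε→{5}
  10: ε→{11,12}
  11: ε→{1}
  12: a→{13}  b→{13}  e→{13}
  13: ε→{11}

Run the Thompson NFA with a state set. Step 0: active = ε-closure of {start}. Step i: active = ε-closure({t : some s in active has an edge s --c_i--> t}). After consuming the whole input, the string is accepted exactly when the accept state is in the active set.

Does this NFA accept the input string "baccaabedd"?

Answer: REJECT

Steps:
initial (ε-close {0}): {0,1,2,3,4,6,8,10,11,12}
'b' @ 1: {1,3,5,7,11,13}  [accepting]
'a' @ 2: {}  — dead — no transitions
rest 'ccaabedd' ignored (set empty)
after full input: {}  (accept=1 not in)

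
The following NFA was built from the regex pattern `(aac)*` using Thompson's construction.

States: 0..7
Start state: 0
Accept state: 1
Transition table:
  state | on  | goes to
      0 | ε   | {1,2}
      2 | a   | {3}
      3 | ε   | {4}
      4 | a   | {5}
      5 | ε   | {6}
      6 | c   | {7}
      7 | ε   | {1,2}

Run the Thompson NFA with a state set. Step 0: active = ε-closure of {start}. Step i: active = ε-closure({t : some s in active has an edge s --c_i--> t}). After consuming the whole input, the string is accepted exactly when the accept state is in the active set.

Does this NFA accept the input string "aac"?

Answer: ACCEPT

Steps:
S₀ = ε-closure({0}) = {0,1,2}
'a' @ 1: {3,4}
'a' @ 2: {5,6}
'c' @ 3: {1,2,7}  ✓accept
after full input: {1,2,7}  (accept=1 in)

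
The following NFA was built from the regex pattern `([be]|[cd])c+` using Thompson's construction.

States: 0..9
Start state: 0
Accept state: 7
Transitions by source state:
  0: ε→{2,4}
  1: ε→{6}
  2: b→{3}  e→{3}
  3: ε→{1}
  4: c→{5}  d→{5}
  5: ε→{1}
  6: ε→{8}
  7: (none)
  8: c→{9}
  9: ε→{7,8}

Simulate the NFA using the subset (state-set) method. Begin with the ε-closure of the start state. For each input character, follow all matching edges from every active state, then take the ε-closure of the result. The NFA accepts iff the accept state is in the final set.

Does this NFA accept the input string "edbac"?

Answer: REJECT

Steps:
initial (ε-close {0}): {0,2,4}
'e' @ 1: {1,3,6,8}
'd' @ 2: {}  — state set empty
rest 'bac' ignored (set empty)
final: {}; accept 7 not in set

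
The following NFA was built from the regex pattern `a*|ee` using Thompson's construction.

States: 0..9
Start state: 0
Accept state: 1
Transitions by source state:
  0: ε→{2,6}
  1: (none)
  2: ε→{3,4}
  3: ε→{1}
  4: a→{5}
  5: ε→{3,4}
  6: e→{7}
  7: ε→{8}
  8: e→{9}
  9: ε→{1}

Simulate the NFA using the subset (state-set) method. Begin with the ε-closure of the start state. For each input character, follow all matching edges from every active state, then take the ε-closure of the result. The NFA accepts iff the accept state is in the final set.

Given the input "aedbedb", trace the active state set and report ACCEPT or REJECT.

Answer: REJECT

Derivation:
initial (ε-close {0}): {0,1,2,3,4,6}
'a' @ 1: {1,3,4,5}  [accepting]
'e' @ 2: {}  — no active states
rest 'dbedb' ignored (set empty)
end set {} — state 1 not in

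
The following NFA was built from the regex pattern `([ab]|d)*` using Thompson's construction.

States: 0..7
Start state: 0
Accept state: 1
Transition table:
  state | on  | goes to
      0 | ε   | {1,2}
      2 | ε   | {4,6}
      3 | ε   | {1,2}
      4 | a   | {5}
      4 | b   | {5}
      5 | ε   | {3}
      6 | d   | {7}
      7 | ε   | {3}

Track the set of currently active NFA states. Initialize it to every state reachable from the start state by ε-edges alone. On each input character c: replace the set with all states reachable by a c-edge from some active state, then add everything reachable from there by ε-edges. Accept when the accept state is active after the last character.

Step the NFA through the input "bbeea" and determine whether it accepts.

Answer: REJECT

Trace:
initial (ε-close {0}): {0,1,2,4,6}
'b' @ 1: {1,2,3,4,5,6}  (accept∈set)
'b' @ 2: {1,2,3,4,5,6}  (accept∈set)
'e' @ 3: {}  — no active states
rest 'ea' ignored (set empty)
end set {} — state 1 not in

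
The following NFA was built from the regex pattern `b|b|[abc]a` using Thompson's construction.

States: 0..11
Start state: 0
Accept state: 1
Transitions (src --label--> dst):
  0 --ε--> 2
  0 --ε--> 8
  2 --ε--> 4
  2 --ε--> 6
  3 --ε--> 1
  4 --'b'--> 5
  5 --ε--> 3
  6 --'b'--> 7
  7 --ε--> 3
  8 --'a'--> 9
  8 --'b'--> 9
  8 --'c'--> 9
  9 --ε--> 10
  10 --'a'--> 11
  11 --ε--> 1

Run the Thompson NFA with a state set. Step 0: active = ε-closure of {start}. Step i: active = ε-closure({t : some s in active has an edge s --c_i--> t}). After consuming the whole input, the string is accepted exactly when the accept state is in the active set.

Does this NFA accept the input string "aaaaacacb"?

S₀ = ε-closure({0}) = {0,2,4,6,8}
'a' @ 1: {9,10}
'a' @ 2: {1,11}  [accepting]
'a' @ 3: {}  — state set empty
rest 'aacacb' ignored (set empty)
final: {}; accept 1 not in set

Answer: REJECT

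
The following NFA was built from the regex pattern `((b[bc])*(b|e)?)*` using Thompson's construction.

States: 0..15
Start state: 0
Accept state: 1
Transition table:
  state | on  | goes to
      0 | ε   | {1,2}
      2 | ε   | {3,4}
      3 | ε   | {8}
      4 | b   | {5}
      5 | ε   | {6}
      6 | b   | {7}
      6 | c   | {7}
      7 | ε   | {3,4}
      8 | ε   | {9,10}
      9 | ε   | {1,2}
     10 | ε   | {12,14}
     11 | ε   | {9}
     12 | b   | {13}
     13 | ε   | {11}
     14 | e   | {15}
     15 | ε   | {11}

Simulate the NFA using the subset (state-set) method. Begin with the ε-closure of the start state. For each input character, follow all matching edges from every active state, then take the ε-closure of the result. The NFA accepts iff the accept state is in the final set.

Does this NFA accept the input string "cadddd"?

initial (ε-close {0}): {0,1,2,3,4,8,9,10,12,14}
'c' @ 1: {}  — state set empty
rest 'adddd' ignored (set empty)
end set {} — state 1 not in

Answer: REJECT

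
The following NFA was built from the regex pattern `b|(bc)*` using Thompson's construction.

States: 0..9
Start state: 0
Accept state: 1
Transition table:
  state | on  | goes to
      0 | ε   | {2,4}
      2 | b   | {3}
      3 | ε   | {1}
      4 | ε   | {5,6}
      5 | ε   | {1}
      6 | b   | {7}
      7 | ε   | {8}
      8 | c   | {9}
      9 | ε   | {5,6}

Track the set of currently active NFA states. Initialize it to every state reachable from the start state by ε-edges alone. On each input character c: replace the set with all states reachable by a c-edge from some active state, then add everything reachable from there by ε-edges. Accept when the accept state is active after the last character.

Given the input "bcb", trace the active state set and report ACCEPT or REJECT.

Answer: REJECT

Derivation:
initial (ε-close {0}): {0,1,2,4,5,6}
'b' @ 1: {1,3,7,8}  [accepting]
'c' @ 2: {1,5,6,9}  [accepting]
'b' @ 3: {7,8}
final: {7,8}; accept 1 not in set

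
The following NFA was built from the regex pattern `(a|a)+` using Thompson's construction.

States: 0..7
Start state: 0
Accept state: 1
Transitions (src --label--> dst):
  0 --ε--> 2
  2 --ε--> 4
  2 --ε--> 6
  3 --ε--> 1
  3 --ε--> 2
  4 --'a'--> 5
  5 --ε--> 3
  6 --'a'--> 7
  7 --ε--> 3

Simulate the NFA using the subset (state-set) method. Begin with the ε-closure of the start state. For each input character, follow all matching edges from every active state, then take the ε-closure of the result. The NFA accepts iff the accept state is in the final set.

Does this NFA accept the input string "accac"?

start: ε-closure({0}) = {0,2,4,6}
'a' @ 1: {1,2,3,4,5,6,7}  [accepting]
'c' @ 2: {}  — no active states
rest 'cac' ignored (set empty)
final: {}; accept 1 not in set

Answer: REJECT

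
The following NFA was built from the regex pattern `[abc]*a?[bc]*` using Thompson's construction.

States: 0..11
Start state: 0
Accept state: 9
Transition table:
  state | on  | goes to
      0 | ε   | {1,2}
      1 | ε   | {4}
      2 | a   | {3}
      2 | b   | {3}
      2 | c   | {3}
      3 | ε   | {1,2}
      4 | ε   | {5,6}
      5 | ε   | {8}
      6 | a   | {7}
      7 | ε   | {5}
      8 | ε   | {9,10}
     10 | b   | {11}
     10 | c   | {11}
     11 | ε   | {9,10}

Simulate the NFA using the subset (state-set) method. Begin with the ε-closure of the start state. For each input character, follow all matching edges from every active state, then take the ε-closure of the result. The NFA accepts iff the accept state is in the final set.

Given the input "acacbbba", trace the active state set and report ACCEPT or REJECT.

start: ε-closure({0}) = {0,1,2,4,5,6,8,9,10}
'a' @ 1: {1,2,3,4,5,6,7,8,9,10}  (accept∈set)
'c' @ 2: {1,2,3,4,5,6,8,9,10,11}  (accept∈set)
'a' @ 3: {1,2,3,4,5,6,7,8,9,10}  (accept∈set)
'c' @ 4: {1,2,3,4,5,6,8,9,10,11}  (accept∈set)
'b' @ 5: {1,2,3,4,5,6,8,9,10,11}  (accept∈set)
'b' @ 6: {1,2,3,4,5,6,8,9,10,11}  (accept∈set)
'b' @ 7: {1,2,3,4,5,6,8,9,10,11}  (accept∈set)
'a' @ 8: {1,2,3,4,5,6,7,8,9,10}  (accept∈set)
final: {1,2,3,4,5,6,7,8,9,10}; accept 9 in set

Answer: ACCEPT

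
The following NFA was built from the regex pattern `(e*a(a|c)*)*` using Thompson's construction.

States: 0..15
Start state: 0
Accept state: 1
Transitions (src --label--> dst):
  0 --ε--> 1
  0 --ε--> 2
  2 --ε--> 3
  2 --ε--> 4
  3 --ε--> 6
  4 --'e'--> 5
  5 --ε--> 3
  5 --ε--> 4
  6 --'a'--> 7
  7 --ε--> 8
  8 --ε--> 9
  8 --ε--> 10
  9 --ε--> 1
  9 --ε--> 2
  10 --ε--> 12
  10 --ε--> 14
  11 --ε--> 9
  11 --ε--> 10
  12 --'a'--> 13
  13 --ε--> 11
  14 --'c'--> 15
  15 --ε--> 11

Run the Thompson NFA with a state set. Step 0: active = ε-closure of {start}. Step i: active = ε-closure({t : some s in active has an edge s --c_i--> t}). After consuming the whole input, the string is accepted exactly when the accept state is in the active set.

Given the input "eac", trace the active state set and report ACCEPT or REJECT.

S₀ = ε-closure({0}) = {0,1,2,3,4,6}
'e' @ 1: {3,4,5,6}
'a' @ 2: {1,2,3,4,6,7,8,9,10,12,14}  [accepting]
'c' @ 3: {1,2,3,4,6,9,10,11,12,14,15}  [accepting]
after full input: {1,2,3,4,6,9,10,11,12,14,15}  (accept=1 in)

Answer: ACCEPT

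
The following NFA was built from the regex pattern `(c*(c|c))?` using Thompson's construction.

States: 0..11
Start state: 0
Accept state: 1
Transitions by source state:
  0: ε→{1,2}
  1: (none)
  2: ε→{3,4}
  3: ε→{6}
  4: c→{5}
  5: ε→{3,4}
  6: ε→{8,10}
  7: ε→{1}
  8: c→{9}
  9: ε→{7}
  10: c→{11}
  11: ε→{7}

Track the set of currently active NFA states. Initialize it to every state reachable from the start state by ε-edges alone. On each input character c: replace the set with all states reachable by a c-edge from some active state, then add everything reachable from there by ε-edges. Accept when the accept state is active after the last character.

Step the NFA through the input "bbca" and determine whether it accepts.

Answer: REJECT

Derivation:
S₀ = ε-closure({0}) = {0,1,2,3,4,6,8,10}
'b' @ 1: {}  — state set empty
rest 'bca' ignored (set empty)
after full input: {}  (accept=1 not in)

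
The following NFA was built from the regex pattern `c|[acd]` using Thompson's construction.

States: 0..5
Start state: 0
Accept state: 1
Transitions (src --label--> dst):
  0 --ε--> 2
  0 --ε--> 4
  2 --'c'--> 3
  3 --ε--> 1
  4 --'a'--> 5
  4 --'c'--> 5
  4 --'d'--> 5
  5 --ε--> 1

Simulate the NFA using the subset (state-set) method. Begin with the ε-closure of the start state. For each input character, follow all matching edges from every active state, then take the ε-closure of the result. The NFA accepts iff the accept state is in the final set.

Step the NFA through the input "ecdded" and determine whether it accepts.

Answer: REJECT

Steps:
S₀ = ε-closure({0}) = {0,2,4}
'e' @ 1: {}  — no active states
rest 'cdded' ignored (set empty)
final: {}; accept 1 not in set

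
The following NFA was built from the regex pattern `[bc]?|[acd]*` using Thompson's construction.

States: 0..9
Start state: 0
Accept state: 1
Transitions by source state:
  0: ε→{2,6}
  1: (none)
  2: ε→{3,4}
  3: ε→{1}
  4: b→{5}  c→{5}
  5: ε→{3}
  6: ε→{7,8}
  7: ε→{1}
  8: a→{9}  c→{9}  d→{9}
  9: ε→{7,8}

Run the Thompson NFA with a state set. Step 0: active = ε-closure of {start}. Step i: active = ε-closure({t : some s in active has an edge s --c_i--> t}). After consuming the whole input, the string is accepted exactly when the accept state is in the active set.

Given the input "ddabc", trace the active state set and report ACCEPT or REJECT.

Answer: REJECT

Trace:
start: ε-closure({0}) = {0,1,2,3,4,6,7,8}
'd' @ 1: {1,7,8,9}  ✓accept
'd' @ 2: {1,7,8,9}  ✓accept
'a' @ 3: {1,7,8,9}  ✓accept
'b' @ 4: {}  — state set empty
rest 'c' ignored (set empty)
final: {}; accept 1 not in set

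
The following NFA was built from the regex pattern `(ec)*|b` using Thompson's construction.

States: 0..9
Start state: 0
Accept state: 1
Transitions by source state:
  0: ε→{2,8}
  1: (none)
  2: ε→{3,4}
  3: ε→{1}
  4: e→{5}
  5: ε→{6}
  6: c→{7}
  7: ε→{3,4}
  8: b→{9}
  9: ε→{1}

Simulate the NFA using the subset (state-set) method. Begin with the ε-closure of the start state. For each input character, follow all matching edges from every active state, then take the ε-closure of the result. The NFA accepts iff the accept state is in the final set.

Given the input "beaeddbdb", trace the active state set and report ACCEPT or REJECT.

Answer: REJECT

Steps:
S₀ = ε-closure({0}) = {0,1,2,3,4,8}
'b' @ 1: {1,9}  (accept∈set)
'e' @ 2: {}  — no active states
rest 'aeddbdb' ignored (set empty)
end set {} — state 1 not in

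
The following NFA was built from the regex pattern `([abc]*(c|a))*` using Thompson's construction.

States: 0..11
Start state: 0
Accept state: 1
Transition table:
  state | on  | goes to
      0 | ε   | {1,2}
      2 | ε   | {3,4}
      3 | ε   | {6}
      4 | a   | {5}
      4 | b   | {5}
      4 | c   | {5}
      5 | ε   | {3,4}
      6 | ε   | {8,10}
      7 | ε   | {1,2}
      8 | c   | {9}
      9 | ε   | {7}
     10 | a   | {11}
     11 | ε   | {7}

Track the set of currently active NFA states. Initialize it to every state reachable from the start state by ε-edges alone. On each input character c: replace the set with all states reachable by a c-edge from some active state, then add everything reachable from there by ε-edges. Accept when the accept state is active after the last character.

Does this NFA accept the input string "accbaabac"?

Answer: ACCEPT

Trace:
S₀ = ε-closure({0}) = {0,1,2,3,4,6,8,10}
'a' @ 1: {1,2,3,4,5,6,7,8,10,11}  (accept∈set)
'c' @ 2: {1,2,3,4,5,6,7,8,9,10}  (accept∈set)
'c' @ 3: {1,2,3,4,5,6,7,8,9,10}  (accept∈set)
'b' @ 4: {3,4,5,6,8,10}
'a' @ 5: {1,2,3,4,5,6,7,8,10,11}  (accept∈set)
'a' @ 6: {1,2,3,4,5,6,7,8,10,11}  (accept∈set)
'b' @ 7: {3,4,5,6,8,10}
'a' @ 8: {1,2,3,4,5,6,7,8,10,11}  (accept∈set)
'c' @ 9: {1,2,3,4,5,6,7,8,9,10}  (accept∈set)
after full input: {1,2,3,4,5,6,7,8,9,10}  (accept=1 in)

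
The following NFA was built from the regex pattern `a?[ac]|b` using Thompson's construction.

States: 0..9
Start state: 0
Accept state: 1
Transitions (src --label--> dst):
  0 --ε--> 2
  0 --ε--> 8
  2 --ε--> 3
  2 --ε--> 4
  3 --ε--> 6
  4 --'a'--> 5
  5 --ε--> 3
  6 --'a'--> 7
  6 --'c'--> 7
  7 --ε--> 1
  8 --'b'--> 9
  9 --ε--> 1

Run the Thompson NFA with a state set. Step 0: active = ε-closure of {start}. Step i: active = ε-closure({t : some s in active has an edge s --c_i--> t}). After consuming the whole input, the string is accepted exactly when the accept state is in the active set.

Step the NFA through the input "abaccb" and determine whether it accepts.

Answer: REJECT

Derivation:
initial (ε-close {0}): {0,2,3,4,6,8}
'a' @ 1: {1,3,5,6,7}  [accepting]
'b' @ 2: {}  — dead — no transitions
rest 'accb' ignored (set empty)
after full input: {}  (accept=1 not in)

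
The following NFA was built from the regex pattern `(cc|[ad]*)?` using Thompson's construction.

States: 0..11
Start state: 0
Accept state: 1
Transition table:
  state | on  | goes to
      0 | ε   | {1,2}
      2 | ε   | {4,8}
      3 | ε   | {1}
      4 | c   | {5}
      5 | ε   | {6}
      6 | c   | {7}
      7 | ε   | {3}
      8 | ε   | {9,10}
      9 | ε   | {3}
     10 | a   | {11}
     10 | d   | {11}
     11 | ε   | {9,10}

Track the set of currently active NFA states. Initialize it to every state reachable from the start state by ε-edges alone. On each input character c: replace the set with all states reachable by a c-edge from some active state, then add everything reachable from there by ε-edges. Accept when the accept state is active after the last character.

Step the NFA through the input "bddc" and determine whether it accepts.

Answer: REJECT

Steps:
initial (ε-close {0}): {0,1,2,3,4,8,9,10}
'b' @ 1: {}  — state set empty
rest 'ddc' ignored (set empty)
final: {}; accept 1 not in set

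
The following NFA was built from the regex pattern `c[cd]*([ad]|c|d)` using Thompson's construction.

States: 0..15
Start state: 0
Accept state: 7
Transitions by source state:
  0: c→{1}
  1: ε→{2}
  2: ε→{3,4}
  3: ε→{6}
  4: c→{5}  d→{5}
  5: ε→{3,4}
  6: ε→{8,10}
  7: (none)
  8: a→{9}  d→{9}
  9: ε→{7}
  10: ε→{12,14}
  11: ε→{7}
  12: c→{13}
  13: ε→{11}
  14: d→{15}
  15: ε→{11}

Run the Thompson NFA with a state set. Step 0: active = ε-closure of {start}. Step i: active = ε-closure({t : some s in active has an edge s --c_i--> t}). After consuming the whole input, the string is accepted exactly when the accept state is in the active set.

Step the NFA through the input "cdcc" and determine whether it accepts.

start: ε-closure({0}) = {0}
'c' @ 1: {1,2,3,4,6,8,10,12,14}
'd' @ 2: {3,4,5,6,7,8,9,10,11,12,14,15}  (accept∈set)
'c' @ 3: {3,4,5,6,7,8,10,11,12,13,14}  (accept∈set)
'c' @ 4: {3,4,5,6,7,8,10,11,12,13,14}  (accept∈set)
end set {3,4,5,6,7,8,10,11,12,13,14} — state 7 in

Answer: ACCEPT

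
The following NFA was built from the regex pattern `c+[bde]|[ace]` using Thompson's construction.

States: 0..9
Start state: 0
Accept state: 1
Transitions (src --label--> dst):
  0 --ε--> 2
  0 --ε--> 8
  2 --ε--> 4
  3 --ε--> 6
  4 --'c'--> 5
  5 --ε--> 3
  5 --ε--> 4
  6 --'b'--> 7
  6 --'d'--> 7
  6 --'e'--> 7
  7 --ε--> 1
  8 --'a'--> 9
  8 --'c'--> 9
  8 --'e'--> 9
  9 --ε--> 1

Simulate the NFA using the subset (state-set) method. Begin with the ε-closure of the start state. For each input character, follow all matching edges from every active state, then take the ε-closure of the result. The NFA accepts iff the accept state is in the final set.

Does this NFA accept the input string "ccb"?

start: ε-closure({0}) = {0,2,4,8}
'c' @ 1: {1,3,4,5,6,9}  (accept∈set)
'c' @ 2: {3,4,5,6}
'b' @ 3: {1,7}  (accept∈set)
final: {1,7}; accept 1 in set

Answer: ACCEPT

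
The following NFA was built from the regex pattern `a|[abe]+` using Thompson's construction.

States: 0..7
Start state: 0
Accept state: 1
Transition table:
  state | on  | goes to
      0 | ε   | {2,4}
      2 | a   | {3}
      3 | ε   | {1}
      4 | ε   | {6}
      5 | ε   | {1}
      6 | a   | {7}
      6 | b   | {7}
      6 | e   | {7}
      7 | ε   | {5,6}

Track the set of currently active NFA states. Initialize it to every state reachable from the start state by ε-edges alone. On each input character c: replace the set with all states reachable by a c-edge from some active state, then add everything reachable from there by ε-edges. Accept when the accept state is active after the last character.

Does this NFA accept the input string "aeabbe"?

Answer: ACCEPT

Trace:
start: ε-closure({0}) = {0,2,4,6}
'a' @ 1: {1,3,5,6,7}  (accept∈set)
'e' @ 2: {1,5,6,7}  (accept∈set)
'a' @ 3: {1,5,6,7}  (accept∈set)
'b' @ 4: {1,5,6,7}  (accept∈set)
'b' @ 5: {1,5,6,7}  (accept∈set)
'e' @ 6: {1,5,6,7}  (accept∈set)
after full input: {1,5,6,7}  (accept=1 in)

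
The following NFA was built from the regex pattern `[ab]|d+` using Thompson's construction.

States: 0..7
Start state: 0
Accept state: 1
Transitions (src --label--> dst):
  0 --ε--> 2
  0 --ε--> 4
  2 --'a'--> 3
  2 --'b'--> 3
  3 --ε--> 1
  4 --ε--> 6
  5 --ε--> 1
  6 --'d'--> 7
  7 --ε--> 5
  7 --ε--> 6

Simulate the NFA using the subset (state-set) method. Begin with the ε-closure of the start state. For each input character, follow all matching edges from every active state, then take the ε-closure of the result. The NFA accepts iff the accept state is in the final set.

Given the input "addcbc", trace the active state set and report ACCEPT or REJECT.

Answer: REJECT

Trace:
start: ε-closure({0}) = {0,2,4,6}
'a' @ 1: {1,3}  (accept∈set)
'd' @ 2: {}  — dead — no transitions
rest 'dcbc' ignored (set empty)
final: {}; accept 1 not in set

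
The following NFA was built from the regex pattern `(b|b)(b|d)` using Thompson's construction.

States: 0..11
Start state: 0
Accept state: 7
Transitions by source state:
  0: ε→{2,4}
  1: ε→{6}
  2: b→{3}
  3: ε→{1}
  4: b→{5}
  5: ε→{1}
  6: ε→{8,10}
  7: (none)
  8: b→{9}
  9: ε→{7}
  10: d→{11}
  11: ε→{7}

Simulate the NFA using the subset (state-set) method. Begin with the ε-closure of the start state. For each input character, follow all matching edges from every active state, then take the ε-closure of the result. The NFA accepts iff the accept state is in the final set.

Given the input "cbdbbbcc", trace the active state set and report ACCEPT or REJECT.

Answer: REJECT

Steps:
initial (ε-close {0}): {0,2,4}
'c' @ 1: {}  — no active states
rest 'bdbbbcc' ignored (set empty)
final: {}; accept 7 not in set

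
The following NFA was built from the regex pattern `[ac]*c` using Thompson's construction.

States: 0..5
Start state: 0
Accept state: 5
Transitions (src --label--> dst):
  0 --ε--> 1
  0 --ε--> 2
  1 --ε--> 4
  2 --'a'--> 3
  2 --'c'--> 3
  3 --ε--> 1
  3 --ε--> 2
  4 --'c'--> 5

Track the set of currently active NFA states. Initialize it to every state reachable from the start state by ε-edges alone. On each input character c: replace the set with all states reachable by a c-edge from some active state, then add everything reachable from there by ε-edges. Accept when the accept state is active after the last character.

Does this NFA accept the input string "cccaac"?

Answer: ACCEPT

Derivation:
initial (ε-close {0}): {0,1,2,4}
'c' @ 1: {1,2,3,4,5}  ✓accept
'c' @ 2: {1,2,3,4,5}  ✓accept
'c' @ 3: {1,2,3,4,5}  ✓accept
'a' @ 4: {1,2,3,4}
'a' @ 5: {1,2,3,4}
'c' @ 6: {1,2,3,4,5}  ✓accept
after full input: {1,2,3,4,5}  (accept=5 in)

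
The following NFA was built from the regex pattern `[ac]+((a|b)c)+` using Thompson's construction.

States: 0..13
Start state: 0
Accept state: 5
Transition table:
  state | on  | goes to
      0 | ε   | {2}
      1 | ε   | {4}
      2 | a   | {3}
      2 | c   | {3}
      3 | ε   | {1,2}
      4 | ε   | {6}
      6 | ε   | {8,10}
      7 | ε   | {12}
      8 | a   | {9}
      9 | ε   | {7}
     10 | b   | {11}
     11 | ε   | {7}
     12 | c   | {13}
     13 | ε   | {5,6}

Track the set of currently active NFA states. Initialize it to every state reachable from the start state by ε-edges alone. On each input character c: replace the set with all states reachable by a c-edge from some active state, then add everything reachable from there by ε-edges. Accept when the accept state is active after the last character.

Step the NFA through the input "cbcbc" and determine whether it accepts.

S₀ = ε-closure({0}) = {0,2}
'c' @ 1: {1,2,3,4,6,8,10}
'b' @ 2: {7,11,12}
'c' @ 3: {5,6,8,10,13}  ✓accept
'b' @ 4: {7,11,12}
'c' @ 5: {5,6,8,10,13}  ✓accept
end set {5,6,8,10,13} — state 5 in

Answer: ACCEPT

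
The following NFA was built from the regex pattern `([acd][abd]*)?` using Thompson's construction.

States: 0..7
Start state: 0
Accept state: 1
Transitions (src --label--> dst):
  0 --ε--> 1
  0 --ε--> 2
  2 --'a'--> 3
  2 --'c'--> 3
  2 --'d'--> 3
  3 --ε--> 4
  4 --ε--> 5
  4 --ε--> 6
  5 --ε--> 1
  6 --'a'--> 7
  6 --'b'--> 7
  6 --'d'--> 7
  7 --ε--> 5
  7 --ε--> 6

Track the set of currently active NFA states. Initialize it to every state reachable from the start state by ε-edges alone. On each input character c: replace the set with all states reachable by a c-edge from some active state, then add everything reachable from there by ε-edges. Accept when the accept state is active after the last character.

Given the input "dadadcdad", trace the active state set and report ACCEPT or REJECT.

Answer: REJECT

Steps:
S₀ = ε-closure({0}) = {0,1,2}
'd' @ 1: {1,3,4,5,6}  (accept∈set)
'a' @ 2: {1,5,6,7}  (accept∈set)
'd' @ 3: {1,5,6,7}  (accept∈set)
'a' @ 4: {1,5,6,7}  (accept∈set)
'd' @ 5: {1,5,6,7}  (accept∈set)
'c' @ 6: {}  — no active states
rest 'dad' ignored (set empty)
end set {} — state 1 not in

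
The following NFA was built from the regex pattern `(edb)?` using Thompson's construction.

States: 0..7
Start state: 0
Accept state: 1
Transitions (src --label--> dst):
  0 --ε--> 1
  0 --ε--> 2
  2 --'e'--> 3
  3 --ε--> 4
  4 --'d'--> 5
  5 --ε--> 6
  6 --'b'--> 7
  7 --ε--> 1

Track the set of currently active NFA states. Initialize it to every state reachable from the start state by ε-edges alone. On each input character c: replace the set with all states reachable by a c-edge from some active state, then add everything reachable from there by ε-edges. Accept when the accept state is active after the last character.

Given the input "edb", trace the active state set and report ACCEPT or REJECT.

Answer: ACCEPT

Trace:
S₀ = ε-closure({0}) = {0,1,2}
'e' @ 1: {3,4}
'd' @ 2: {5,6}
'b' @ 3: {1,7}  [accepting]
end set {1,7} — state 1 in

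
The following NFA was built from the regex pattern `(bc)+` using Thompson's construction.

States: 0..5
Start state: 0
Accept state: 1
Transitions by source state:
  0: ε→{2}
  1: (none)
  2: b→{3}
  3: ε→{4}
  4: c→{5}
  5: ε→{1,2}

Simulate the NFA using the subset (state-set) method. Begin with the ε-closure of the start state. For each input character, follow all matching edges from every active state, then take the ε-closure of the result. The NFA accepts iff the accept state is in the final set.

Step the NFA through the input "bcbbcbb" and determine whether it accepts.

Answer: REJECT

Steps:
initial (ε-close {0}): {0,2}
'b' @ 1: {3,4}
'c' @ 2: {1,2,5}  (accept∈set)
'b' @ 3: {3,4}
'b' @ 4: {}  — no active states
rest 'cbb' ignored (set empty)
end set {} — state 1 not in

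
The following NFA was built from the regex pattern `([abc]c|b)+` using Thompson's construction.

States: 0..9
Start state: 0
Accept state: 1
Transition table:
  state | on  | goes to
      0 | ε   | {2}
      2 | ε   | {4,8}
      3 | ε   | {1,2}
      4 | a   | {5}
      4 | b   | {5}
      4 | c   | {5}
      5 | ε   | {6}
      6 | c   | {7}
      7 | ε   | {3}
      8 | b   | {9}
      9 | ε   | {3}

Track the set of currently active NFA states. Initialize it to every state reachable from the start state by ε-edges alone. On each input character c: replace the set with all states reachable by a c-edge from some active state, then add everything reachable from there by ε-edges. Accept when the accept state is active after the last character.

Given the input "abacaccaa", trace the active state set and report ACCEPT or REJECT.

Answer: REJECT

Trace:
initial (ε-close {0}): {0,2,4,8}
'a' @ 1: {5,6}
'b' @ 2: {}  — state set empty
rest 'acaccaa' ignored (set empty)
final: {}; accept 1 not in set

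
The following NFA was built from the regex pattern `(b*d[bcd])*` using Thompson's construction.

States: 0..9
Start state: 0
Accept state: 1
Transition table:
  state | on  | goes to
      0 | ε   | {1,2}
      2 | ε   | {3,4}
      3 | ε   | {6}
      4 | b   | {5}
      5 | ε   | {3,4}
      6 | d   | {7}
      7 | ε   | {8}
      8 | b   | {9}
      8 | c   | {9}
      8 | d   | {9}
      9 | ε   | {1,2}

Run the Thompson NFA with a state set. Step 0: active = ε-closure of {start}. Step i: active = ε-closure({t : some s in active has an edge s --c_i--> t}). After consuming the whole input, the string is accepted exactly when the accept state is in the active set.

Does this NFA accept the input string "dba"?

Answer: REJECT

Derivation:
start: ε-closure({0}) = {0,1,2,3,4,6}
'd' @ 1: {7,8}
'b' @ 2: {1,2,3,4,6,9}  ✓accept
'a' @ 3: {}  — dead — no transitions
after full input: {}  (accept=1 not in)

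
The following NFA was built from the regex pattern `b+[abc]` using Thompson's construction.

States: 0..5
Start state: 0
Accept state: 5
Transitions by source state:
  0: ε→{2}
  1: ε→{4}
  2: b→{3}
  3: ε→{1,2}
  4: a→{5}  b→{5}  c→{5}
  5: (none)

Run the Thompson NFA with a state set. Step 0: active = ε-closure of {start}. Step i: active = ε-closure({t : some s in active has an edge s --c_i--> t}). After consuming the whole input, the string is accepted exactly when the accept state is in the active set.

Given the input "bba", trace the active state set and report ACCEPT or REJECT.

start: ε-closure({0}) = {0,2}
'b' @ 1: {1,2,3,4}
'b' @ 2: {1,2,3,4,5}  ✓accept
'a' @ 3: {5}  ✓accept
final: {5}; accept 5 in set

Answer: ACCEPT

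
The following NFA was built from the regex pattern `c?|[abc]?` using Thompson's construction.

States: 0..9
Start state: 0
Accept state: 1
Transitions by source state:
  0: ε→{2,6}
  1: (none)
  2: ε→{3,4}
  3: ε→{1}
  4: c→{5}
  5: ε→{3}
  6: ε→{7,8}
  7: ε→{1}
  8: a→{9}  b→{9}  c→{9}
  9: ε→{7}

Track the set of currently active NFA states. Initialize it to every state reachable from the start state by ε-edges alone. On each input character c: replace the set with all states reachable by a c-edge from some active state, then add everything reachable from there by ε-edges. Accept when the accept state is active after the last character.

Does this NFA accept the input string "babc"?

Answer: REJECT

Derivation:
start: ε-closure({0}) = {0,1,2,3,4,6,7,8}
'b' @ 1: {1,7,9}  [accepting]
'a' @ 2: {}  — dead — no transitions
rest 'bc' ignored (set empty)
after full input: {}  (accept=1 not in)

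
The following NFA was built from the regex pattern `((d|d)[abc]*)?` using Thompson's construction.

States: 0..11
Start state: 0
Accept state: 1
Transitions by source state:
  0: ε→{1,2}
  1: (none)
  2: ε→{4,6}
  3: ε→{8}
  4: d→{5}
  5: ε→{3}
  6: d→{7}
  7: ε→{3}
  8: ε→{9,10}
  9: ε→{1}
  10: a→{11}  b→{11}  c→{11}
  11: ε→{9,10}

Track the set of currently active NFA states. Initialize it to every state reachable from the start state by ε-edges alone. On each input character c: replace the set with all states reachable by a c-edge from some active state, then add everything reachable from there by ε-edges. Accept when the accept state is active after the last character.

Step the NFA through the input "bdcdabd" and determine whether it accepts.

initial (ε-close {0}): {0,1,2,4,6}
'b' @ 1: {}  — state set empty
rest 'dcdabd' ignored (set empty)
after full input: {}  (accept=1 not in)

Answer: REJECT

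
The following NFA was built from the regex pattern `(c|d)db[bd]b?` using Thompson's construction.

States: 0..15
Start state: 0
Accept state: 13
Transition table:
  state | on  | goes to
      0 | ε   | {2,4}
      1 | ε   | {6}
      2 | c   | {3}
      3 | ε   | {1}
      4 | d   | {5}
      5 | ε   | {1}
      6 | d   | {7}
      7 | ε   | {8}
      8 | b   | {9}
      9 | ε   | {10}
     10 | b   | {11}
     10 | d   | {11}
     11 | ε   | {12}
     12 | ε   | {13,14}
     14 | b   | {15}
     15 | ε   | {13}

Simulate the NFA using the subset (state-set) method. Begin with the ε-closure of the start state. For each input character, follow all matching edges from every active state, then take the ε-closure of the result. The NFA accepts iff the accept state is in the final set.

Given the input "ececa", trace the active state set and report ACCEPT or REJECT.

Answer: REJECT

Steps:
initial (ε-close {0}): {0,2,4}
'e' @ 1: {}  — no active states
rest 'ceca' ignored (set empty)
after full input: {}  (accept=13 not in)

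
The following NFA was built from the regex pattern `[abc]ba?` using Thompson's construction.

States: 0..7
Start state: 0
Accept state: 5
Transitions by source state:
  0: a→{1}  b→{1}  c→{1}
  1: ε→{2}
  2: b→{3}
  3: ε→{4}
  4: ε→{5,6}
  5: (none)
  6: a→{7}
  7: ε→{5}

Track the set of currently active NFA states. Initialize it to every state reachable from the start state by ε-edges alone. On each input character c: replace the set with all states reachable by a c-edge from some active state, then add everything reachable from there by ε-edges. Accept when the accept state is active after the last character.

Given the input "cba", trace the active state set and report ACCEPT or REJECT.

start: ε-closure({0}) = {0}
'c' @ 1: {1,2}
'b' @ 2: {3,4,5,6}  [accepting]
'a' @ 3: {5,7}  [accepting]
after full input: {5,7}  (accept=5 in)

Answer: ACCEPT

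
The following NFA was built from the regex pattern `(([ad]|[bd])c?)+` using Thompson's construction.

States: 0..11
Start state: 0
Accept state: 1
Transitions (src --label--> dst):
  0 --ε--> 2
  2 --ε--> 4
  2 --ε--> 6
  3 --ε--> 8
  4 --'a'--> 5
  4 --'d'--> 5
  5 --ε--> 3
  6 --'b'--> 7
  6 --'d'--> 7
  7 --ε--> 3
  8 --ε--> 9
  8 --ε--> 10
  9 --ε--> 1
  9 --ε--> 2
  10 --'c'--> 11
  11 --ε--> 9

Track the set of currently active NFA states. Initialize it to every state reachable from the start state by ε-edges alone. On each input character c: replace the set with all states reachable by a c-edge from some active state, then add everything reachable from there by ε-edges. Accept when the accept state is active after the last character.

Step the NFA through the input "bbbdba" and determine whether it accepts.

Answer: ACCEPT

Steps:
initial (ε-close {0}): {0,2,4,6}
'b' @ 1: {1,2,3,4,6,7,8,9,10}  [accepting]
'b' @ 2: {1,2,3,4,6,7,8,9,10}  [accepting]
'b' @ 3: {1,2,3,4,6,7,8,9,10}  [accepting]
'd' @ 4: {1,2,3,4,5,6,7,8,9,10}  [accepting]
'b' @ 5: {1,2,3,4,6,7,8,9,10}  [accepting]
'a' @ 6: {1,2,3,4,5,6,8,9,10}  [accepting]
end set {1,2,3,4,5,6,8,9,10} — state 1 in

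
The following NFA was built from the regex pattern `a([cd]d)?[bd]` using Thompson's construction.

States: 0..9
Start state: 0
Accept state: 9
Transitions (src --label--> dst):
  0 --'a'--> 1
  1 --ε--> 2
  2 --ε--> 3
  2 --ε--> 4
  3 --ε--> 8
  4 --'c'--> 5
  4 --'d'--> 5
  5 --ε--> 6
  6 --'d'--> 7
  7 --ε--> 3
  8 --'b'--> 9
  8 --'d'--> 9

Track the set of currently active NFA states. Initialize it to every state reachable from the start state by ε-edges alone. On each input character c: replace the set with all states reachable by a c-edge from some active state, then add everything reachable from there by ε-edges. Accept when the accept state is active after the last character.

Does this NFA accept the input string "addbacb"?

start: ε-closure({0}) = {0}
'a' @ 1: {1,2,3,4,8}
'd' @ 2: {5,6,9}  [accepting]
'd' @ 3: {3,7,8}
'b' @ 4: {9}  [accepting]
'a' @ 5: {}  — no active states
rest 'cb' ignored (set empty)
final: {}; accept 9 not in set

Answer: REJECT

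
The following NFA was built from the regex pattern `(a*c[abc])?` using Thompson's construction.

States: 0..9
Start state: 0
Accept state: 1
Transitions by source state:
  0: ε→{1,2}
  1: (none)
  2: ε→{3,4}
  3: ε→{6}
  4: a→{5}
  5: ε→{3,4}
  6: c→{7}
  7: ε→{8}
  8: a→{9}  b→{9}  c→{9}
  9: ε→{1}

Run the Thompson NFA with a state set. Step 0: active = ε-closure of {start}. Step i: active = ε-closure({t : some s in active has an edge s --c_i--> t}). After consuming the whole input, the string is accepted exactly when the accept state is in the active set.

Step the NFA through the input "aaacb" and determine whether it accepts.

Answer: ACCEPT

Steps:
start: ε-closure({0}) = {0,1,2,3,4,6}
'a' @ 1: {3,4,5,6}
'a' @ 2: {3,4,5,6}
'a' @ 3: {3,4,5,6}
'c' @ 4: {7,8}
'b' @ 5: {1,9}  ✓accept
final: {1,9}; accept 1 in set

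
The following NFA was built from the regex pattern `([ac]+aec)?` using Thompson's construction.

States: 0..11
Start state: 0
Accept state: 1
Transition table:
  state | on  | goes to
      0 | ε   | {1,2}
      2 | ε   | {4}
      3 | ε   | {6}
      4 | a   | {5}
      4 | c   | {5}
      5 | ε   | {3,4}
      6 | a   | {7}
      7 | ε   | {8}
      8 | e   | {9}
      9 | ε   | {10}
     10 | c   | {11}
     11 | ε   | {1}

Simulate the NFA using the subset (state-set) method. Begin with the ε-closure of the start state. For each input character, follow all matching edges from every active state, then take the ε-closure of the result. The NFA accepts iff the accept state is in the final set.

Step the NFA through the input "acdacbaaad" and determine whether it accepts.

Answer: REJECT

Steps:
S₀ = ε-closure({0}) = {0,1,2,4}
'a' @ 1: {3,4,5,6}
'c' @ 2: {3,4,5,6}
'd' @ 3: {}  — dead — no transitions
rest 'acbaaad' ignored (set empty)
end set {} — state 1 not in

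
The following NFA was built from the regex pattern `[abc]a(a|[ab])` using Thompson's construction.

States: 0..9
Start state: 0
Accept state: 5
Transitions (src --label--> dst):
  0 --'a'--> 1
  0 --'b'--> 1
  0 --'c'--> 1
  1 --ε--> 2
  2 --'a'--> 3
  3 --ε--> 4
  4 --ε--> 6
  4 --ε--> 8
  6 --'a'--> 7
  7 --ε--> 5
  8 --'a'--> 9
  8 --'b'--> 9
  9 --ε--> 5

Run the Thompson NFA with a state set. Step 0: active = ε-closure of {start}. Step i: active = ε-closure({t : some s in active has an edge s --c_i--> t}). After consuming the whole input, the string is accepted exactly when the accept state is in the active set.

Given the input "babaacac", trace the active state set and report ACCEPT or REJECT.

start: ε-closure({0}) = {0}
'b' @ 1: {1,2}
'a' @ 2: {3,4,6,8}
'b' @ 3: {5,9}  [accepting]
'a' @ 4: {}  — state set empty
rest 'acac' ignored (set empty)
end set {} — state 5 not in

Answer: REJECT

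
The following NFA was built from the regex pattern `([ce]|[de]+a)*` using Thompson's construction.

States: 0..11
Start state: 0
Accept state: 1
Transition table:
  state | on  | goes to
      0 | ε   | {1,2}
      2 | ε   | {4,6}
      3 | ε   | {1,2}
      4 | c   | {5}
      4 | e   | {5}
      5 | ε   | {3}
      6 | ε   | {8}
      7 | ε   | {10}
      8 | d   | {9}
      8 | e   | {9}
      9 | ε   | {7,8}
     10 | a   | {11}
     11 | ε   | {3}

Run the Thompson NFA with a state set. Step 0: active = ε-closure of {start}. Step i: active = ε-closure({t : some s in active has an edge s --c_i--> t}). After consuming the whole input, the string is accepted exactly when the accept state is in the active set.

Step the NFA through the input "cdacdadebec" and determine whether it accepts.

Answer: REJECT

Derivation:
start: ε-closure({0}) = {0,1,2,4,6,8}
'c' @ 1: {1,2,3,4,5,6,8}  (accept∈set)
'd' @ 2: {7,8,9,10}
'a' @ 3: {1,2,3,4,6,8,11}  (accept∈set)
'c' @ 4: {1,2,3,4,5,6,8}  (accept∈set)
'd' @ 5: {7,8,9,10}
'a' @ 6: {1,2,3,4,6,8,11}  (accept∈set)
'd' @ 7: {7,8,9,10}
'e' @ 8: {7,8,9,10}
'b' @ 9: {}  — dead — no transitions
rest 'ec' ignored (set empty)
final: {}; accept 1 not in set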